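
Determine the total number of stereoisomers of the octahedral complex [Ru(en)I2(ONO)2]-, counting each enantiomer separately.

Each en is bidentate and must span two cis positions.
Working through the distinct placements yields 3 geometric isomers: I trans, ONO cis; I cis, ONO cis (chiral); I cis, ONO trans.
One of these lacks any improper symmetry element and so occurs as an enantiomeric pair, giving 3 + 1 = 4 stereoisomers in total.

4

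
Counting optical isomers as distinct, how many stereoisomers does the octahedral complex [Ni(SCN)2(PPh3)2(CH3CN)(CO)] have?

8

An octahedron has six vertices in three trans pairs; every non-trans pair is cis.
Working through the distinct placements yields 6 geometric isomers: SCN trans, PPh3 trans; SCN cis, PPh3 cis (3 arrangements, 2 chiral); SCN trans, PPh3 cis; SCN cis, PPh3 trans.
Of these, 2 lack any improper symmetry element and so occur as enantiomeric pairs, giving 6 + 2 = 8 stereoisomers in total.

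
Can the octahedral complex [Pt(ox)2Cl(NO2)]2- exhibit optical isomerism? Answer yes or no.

yes

Each ox is bidentate and must span two cis positions.
Systematic placement gives 2 geometric isomers: Cl and NO2 mutually trans; Cl and NO2 mutually cis (chiral).
One of these lacks any improper symmetry element and so occurs as an enantiomeric pair, giving 2 + 1 = 3 stereoisomers in total.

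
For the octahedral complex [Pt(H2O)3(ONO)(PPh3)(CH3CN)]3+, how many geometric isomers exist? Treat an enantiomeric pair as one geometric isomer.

4

The six octahedral sites form three mutually perpendicular trans pairs.
The distinct arrangements are (4 in all): H2O mer (3 arrangements); H2O fac (chiral).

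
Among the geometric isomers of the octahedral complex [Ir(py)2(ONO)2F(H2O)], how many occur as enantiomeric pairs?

2

In an octahedral complex each vertex has one trans partner and four cis neighbours.
There are 6 geometric isomers: py trans, ONO trans; py cis, ONO cis (3 arrangements, 2 chiral); py trans, ONO cis; py cis, ONO trans.
Of these, 2 lack any improper symmetry element and so occur as enantiomeric pairs, giving 6 + 2 = 8 stereoisomers in total.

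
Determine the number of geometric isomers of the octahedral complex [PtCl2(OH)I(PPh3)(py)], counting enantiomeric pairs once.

9

Exhaustive case analysis gives 9 geometric isomers.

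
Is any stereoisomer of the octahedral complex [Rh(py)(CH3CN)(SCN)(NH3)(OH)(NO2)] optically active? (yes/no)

yes

In an octahedral complex each vertex has one trans partner and four cis neighbours.
Systematic enumeration (placing each ligand type in turn and discarding arrangements equivalent by rotation or reflection) gives 15 geometric isomers.
Of these, 15 lack any improper symmetry element and so occur as enantiomeric pairs, giving 15 + 15 = 30 stereoisomers in total.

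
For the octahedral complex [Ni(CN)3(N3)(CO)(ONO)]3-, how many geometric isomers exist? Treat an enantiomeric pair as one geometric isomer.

4

The six octahedral sites form three mutually perpendicular trans pairs.
Systematic placement gives 4 geometric isomers: CN mer (3 arrangements); CN fac (chiral).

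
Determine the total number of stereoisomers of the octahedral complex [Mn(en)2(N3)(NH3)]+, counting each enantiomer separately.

Each en is bidentate and must span two cis positions.
Working through the distinct placements yields 2 geometric isomers: N3 and NH3 mutually trans; N3 and NH3 mutually cis (chiral).
One of these lacks any improper symmetry element and so occurs as an enantiomeric pair, giving 2 + 1 = 3 stereoisomers in total.

3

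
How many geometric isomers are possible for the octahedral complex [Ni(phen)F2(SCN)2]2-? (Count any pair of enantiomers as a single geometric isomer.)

3

In an octahedral complex each vertex has one trans partner and four cis neighbours.
Each phen is bidentate and must span two cis positions.
Working through the distinct placements yields 3 geometric isomers: F trans, SCN cis; F cis, SCN cis (chiral); F cis, SCN trans.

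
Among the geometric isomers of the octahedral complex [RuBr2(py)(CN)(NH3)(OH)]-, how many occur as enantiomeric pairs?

Exhaustive case analysis gives 9 geometric isomers.
Of these, 6 lack any improper symmetry element and so occur as enantiomeric pairs, giving 9 + 6 = 15 stereoisomers in total.

6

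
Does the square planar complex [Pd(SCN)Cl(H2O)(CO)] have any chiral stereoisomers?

Systematic placement gives 3 geometric isomers: (CO/H2O trans, Cl/SCN trans); (CO/SCN trans, Cl/H2O trans); (CO/Cl trans, H2O/SCN trans).
Each arrangement has an internal mirror plane or centre of symmetry, so none is chiral.

no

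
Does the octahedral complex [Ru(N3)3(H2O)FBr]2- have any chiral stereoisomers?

The six octahedral sites form three mutually perpendicular trans pairs.
There are 4 geometric isomers: N3 mer (3 arrangements); N3 fac (chiral).
One of these lacks any improper symmetry element and so occurs as an enantiomeric pair, giving 4 + 1 = 5 stereoisomers in total.

yes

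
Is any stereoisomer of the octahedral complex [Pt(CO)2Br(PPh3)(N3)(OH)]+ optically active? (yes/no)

yes

Exhaustive case analysis gives 9 geometric isomers.
Of these, 6 lack any improper symmetry element and so occur as enantiomeric pairs, giving 9 + 6 = 15 stereoisomers in total.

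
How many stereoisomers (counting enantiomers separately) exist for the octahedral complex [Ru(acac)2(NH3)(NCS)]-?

In an octahedral complex each vertex has one trans partner and four cis neighbours.
Each acac is bidentate and must span two cis positions.
The distinct arrangements are (2 in all): NH3 and NCS mutually trans; NH3 and NCS mutually cis (chiral).
One of these lacks any improper symmetry element and so occurs as an enantiomeric pair, giving 2 + 1 = 3 stereoisomers in total.

3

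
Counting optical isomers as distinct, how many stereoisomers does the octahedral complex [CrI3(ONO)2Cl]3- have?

The six octahedral sites form three mutually perpendicular trans pairs.
The distinct arrangements are (3 in all): I mer, ONO trans; I fac, ONO cis; I mer, ONO cis.
Each arrangement has an internal mirror plane or centre of symmetry, so none is chiral.

3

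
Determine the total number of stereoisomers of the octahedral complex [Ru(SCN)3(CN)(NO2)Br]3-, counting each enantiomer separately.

5

In an octahedral complex each vertex has one trans partner and four cis neighbours.
The distinct arrangements are (4 in all): SCN mer (3 arrangements); SCN fac (chiral).
One of these lacks any improper symmetry element and so occurs as an enantiomeric pair, giving 4 + 1 = 5 stereoisomers in total.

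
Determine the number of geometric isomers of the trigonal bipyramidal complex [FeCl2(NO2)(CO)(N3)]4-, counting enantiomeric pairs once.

A trigonal bipyramid has two axial and three equatorial sites, which are chemically inequivalent.
Systematic enumeration (placing each ligand type in turn and discarding arrangements equivalent by rotation or reflection) gives 7 geometric isomers.

7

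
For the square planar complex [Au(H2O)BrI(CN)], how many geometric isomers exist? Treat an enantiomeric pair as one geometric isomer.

3

In a square planar complex each vertex has one trans partner and two cis neighbours.
There are 3 geometric isomers: (Br/H2O trans, CN/I trans); (Br/I trans, CN/H2O trans); (Br/CN trans, H2O/I trans).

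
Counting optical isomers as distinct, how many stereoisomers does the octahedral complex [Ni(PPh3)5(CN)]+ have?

The six octahedral sites form three mutually perpendicular trans pairs.
Only one geometric arrangement is possible.

1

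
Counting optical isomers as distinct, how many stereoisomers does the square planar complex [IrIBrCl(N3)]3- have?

A square has two trans pairs of vertices; adjacent vertices are cis.
Systematic placement gives 3 geometric isomers: (Br/I trans, Cl/N3 trans); (Br/N3 trans, Cl/I trans); (Br/Cl trans, I/N3 trans).
Each arrangement has an internal mirror plane or centre of symmetry, so none is chiral.

3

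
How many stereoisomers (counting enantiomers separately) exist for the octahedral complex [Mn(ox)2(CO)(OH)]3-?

3

Each ox is bidentate and must span two cis positions.
Systematic placement gives 2 geometric isomers: CO and OH mutually trans; CO and OH mutually cis (chiral).
One of these lacks any improper symmetry element and so occurs as an enantiomeric pair, giving 2 + 1 = 3 stereoisomers in total.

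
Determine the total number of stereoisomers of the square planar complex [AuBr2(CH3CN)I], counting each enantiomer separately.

2

Systematic placement gives 2 geometric isomers: Br cis; Br trans.
Each arrangement has an internal mirror plane or centre of symmetry, so none is chiral.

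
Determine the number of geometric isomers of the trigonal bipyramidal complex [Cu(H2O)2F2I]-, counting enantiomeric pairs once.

5

A trigonal bipyramid has two axial and three equatorial sites, which are chemically inequivalent.
Systematic enumeration (placing each ligand type in turn and discarding arrangements equivalent by rotation or reflection) gives 5 geometric isomers.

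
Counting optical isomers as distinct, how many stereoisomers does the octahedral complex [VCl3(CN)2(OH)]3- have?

The six octahedral sites form three mutually perpendicular trans pairs.
Systematic placement gives 3 geometric isomers: Cl mer, CN trans; Cl fac, CN cis; Cl mer, CN cis.
Each arrangement has an internal mirror plane or centre of symmetry, so none is chiral.

3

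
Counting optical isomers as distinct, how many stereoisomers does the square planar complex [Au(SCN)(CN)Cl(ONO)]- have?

3

A square has two trans pairs of vertices; adjacent vertices are cis.
Working through the distinct placements yields 3 geometric isomers: (CN/ONO trans, Cl/SCN trans); (CN/SCN trans, Cl/ONO trans); (CN/Cl trans, ONO/SCN trans).
Each arrangement has an internal mirror plane or centre of symmetry, so none is chiral.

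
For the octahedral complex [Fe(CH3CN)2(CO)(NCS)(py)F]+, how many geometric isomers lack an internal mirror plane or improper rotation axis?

An octahedron has six vertices in three trans pairs; every non-trans pair is cis.
Systematic enumeration (placing each ligand type in turn and discarding arrangements equivalent by rotation or reflection) gives 9 geometric isomers.
Of these, 6 lack any improper symmetry element and so occur as enantiomeric pairs, giving 9 + 6 = 15 stereoisomers in total.

6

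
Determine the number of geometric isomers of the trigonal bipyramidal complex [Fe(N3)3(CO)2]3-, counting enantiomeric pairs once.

A trigonal bipyramid has two axial and three equatorial sites, which are chemically inequivalent.
Systematic placement gives 3 geometric isomers: CO both axial; CO one axial, one equatorial; CO both equatorial.

3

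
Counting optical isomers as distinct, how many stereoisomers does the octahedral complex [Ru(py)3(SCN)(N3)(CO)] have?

An octahedron has six vertices in three trans pairs; every non-trans pair is cis.
Working through the distinct placements yields 4 geometric isomers: py mer (3 arrangements); py fac (chiral).
One of these lacks any improper symmetry element and so occurs as an enantiomeric pair, giving 4 + 1 = 5 stereoisomers in total.

5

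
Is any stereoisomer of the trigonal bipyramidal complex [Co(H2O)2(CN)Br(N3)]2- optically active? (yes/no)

In a trigonal bipyramid the two axial positions differ from the three equatorial ones.
Exhaustive case analysis gives 7 geometric isomers.
Of these, 3 lack any improper symmetry element and so occur as enantiomeric pairs, giving 7 + 3 = 10 stereoisomers in total.

yes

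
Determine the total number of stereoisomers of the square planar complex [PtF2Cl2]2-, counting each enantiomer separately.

A square has two trans pairs of vertices; adjacent vertices are cis.
There are 2 geometric isomers: F cis; F trans.
Each arrangement has an internal mirror plane or centre of symmetry, so none is chiral.

2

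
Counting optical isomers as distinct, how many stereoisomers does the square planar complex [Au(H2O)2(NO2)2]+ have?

There are 2 geometric isomers: H2O cis; H2O trans.
Each arrangement has an internal mirror plane or centre of symmetry, so none is chiral.

2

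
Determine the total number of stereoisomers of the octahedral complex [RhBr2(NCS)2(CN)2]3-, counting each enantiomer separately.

An octahedron has six vertices in three trans pairs; every non-trans pair is cis.
There are 5 geometric isomers: Br trans, NCS trans, CN trans; Br trans, NCS cis, CN cis; Br cis, NCS trans, CN cis; Br cis, NCS cis, CN cis (chiral); Br cis, NCS cis, CN trans.
One of these lacks any improper symmetry element and so occurs as an enantiomeric pair, giving 5 + 1 = 6 stereoisomers in total.

6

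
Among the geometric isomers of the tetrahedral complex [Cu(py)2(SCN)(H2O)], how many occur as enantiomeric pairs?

All four vertices of a tetrahedron are equivalent and mutually adjacent, so cis/trans isomerism cannot arise.
Only one geometric arrangement is possible.

0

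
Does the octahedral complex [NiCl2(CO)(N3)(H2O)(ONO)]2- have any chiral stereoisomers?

yes

The six octahedral sites form three mutually perpendicular trans pairs.
Placing the ligands in turn and identifying arrangements related by rotation or reflection leaves 9 distinct geometric isomers.
Of these, 6 lack any improper symmetry element and so occur as enantiomeric pairs, giving 9 + 6 = 15 stereoisomers in total.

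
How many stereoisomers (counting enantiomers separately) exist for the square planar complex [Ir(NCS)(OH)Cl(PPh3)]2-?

3

A square has two trans pairs of vertices; adjacent vertices are cis.
Systematic placement gives 3 geometric isomers: (Cl/OH trans, NCS/PPh3 trans); (Cl/PPh3 trans, NCS/OH trans); (Cl/NCS trans, OH/PPh3 trans).
Each arrangement has an internal mirror plane or centre of symmetry, so none is chiral.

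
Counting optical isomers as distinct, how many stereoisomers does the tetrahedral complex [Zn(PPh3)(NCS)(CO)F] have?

2

All four vertices of a tetrahedron are equivalent and mutually adjacent, so cis/trans isomerism cannot arise.
Only one geometric arrangement is possible; it has no improper symmetry element, so it exists as a pair of enantiomers (2 stereoisomers).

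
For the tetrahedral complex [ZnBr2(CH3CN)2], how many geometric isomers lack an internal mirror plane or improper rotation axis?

All four vertices of a tetrahedron are equivalent and mutually adjacent, so cis/trans isomerism cannot arise.
Only one geometric arrangement is possible.

0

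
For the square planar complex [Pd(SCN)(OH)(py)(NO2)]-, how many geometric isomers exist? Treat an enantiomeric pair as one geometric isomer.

A square has two trans pairs of vertices; adjacent vertices are cis.
The distinct arrangements are (3 in all): (NO2/SCN trans, OH/py trans); (NO2/py trans, OH/SCN trans); (NO2/OH trans, SCN/py trans).

3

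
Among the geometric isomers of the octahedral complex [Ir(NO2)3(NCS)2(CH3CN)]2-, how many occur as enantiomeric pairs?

In an octahedral complex each vertex has one trans partner and four cis neighbours.
The distinct arrangements are (3 in all): NO2 mer, NCS cis; NO2 mer, NCS trans; NO2 fac, NCS cis.
Each arrangement has an internal mirror plane or centre of symmetry, so none is chiral.

0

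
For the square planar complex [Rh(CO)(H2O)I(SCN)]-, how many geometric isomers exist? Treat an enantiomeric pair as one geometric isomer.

3

In a square planar complex each vertex has one trans partner and two cis neighbours.
Working through the distinct placements yields 3 geometric isomers: (CO/I trans, H2O/SCN trans); (CO/SCN trans, H2O/I trans); (CO/H2O trans, I/SCN trans).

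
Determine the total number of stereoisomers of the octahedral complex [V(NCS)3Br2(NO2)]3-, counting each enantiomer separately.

An octahedron has six vertices in three trans pairs; every non-trans pair is cis.
Working through the distinct placements yields 3 geometric isomers: NCS mer, Br trans; NCS fac, Br cis; NCS mer, Br cis.
Each arrangement has an internal mirror plane or centre of symmetry, so none is chiral.

3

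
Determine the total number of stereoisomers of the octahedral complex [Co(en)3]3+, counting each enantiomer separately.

The six octahedral sites form three mutually perpendicular trans pairs.
Each en is bidentate and must span two cis positions.
Only one geometric arrangement is possible; it has no improper symmetry element, so it exists as a pair of enantiomers (2 stereoisomers).

2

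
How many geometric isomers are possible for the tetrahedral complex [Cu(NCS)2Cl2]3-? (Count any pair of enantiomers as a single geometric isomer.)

1

Only one geometric arrangement is possible.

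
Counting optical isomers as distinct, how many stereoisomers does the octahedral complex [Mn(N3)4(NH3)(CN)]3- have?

2

In an octahedral complex each vertex has one trans partner and four cis neighbours.
Systematic placement gives 2 geometric isomers: NH3 and CN mutually cis; NH3 and CN mutually trans.
Each arrangement has an internal mirror plane or centre of symmetry, so none is chiral.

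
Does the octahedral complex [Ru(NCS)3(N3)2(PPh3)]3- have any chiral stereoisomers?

Working through the distinct placements yields 3 geometric isomers: NCS mer, N3 trans; NCS fac, N3 cis; NCS mer, N3 cis.
Each arrangement has an internal mirror plane or centre of symmetry, so none is chiral.

no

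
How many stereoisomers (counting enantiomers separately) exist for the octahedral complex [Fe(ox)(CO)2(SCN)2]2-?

4

The six octahedral sites form three mutually perpendicular trans pairs.
Each ox is bidentate and must span two cis positions.
There are 3 geometric isomers: CO trans, SCN cis; CO cis, SCN cis (chiral); CO cis, SCN trans.
One of these lacks any improper symmetry element and so occurs as an enantiomeric pair, giving 3 + 1 = 4 stereoisomers in total.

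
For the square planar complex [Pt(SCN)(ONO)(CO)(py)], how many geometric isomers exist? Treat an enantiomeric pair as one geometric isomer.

A square has two trans pairs of vertices; adjacent vertices are cis.
The distinct arrangements are (3 in all): (CO/SCN trans, ONO/py trans); (CO/py trans, ONO/SCN trans); (CO/ONO trans, SCN/py trans).

3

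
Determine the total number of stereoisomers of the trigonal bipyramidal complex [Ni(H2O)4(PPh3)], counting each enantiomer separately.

2

In a trigonal bipyramid the two axial positions differ from the three equatorial ones.
Working through the distinct placements yields 2 geometric isomers: PPh3 equatorial; PPh3 axial.
Each arrangement has an internal mirror plane or centre of symmetry, so none is chiral.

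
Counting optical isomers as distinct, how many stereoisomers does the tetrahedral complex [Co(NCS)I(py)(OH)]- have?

Only one geometric arrangement is possible; it has no improper symmetry element, so it exists as a pair of enantiomers (2 stereoisomers).

2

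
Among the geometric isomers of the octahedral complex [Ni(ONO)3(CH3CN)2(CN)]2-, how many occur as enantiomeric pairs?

0

Working through the distinct placements yields 3 geometric isomers: ONO mer, CH3CN trans; ONO mer, CH3CN cis; ONO fac, CH3CN cis.
Each arrangement has an internal mirror plane or centre of symmetry, so none is chiral.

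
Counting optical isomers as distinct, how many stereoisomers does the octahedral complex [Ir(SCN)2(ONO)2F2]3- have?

The distinct arrangements are (5 in all): SCN trans, ONO trans, F trans; SCN cis, ONO cis, F trans; SCN trans, ONO cis, F cis; SCN cis, ONO cis, F cis (chiral); SCN cis, ONO trans, F cis.
One of these lacks any improper symmetry element and so occurs as an enantiomeric pair, giving 5 + 1 = 6 stereoisomers in total.

6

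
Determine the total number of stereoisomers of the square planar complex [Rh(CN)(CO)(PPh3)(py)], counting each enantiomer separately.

In a square planar complex each vertex has one trans partner and two cis neighbours.
Working through the distinct placements yields 3 geometric isomers: (CN/PPh3 trans, CO/py trans); (CN/py trans, CO/PPh3 trans); (CN/CO trans, PPh3/py trans).
Each arrangement has an internal mirror plane or centre of symmetry, so none is chiral.

3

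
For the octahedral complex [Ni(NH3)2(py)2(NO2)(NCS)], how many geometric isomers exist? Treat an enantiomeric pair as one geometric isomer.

6

The six octahedral sites form three mutually perpendicular trans pairs.
The distinct arrangements are (6 in all): NH3 cis, py trans; NH3 cis, py cis (3 arrangements, 2 chiral); NH3 trans, py trans; NH3 trans, py cis.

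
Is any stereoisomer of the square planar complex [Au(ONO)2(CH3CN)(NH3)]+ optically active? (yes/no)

no

A square has two trans pairs of vertices; adjacent vertices are cis.
There are 2 geometric isomers: ONO cis; ONO trans.
Each arrangement has an internal mirror plane or centre of symmetry, so none is chiral.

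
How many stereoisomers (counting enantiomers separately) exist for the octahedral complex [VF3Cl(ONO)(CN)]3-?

5

In an octahedral complex each vertex has one trans partner and four cis neighbours.
Working through the distinct placements yields 4 geometric isomers: F mer (3 arrangements); F fac (chiral).
One of these lacks any improper symmetry element and so occurs as an enantiomeric pair, giving 4 + 1 = 5 stereoisomers in total.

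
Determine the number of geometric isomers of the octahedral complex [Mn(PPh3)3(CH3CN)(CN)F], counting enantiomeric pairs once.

4

An octahedron has six vertices in three trans pairs; every non-trans pair is cis.
The distinct arrangements are (4 in all): PPh3 mer (3 arrangements); PPh3 fac (chiral).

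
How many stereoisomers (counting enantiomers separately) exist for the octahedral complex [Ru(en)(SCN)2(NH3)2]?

4

In an octahedral complex each vertex has one trans partner and four cis neighbours.
Each en is bidentate and must span two cis positions.
There are 3 geometric isomers: SCN cis, NH3 trans; SCN cis, NH3 cis (chiral); SCN trans, NH3 cis.
One of these lacks any improper symmetry element and so occurs as an enantiomeric pair, giving 3 + 1 = 4 stereoisomers in total.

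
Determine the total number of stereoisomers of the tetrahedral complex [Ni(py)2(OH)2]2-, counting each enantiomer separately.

Only one geometric arrangement is possible.

1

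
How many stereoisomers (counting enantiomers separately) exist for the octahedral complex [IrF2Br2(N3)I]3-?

8

An octahedron has six vertices in three trans pairs; every non-trans pair is cis.
Systematic placement gives 6 geometric isomers: F trans, Br trans; F cis, Br trans; F cis, Br cis (3 arrangements, 2 chiral); F trans, Br cis.
Of these, 2 lack any improper symmetry element and so occur as enantiomeric pairs, giving 6 + 2 = 8 stereoisomers in total.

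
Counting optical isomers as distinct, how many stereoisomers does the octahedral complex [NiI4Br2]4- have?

An octahedron has six vertices in three trans pairs; every non-trans pair is cis.
Working through the distinct placements yields 2 geometric isomers: Br trans; Br cis.
Each arrangement has an internal mirror plane or centre of symmetry, so none is chiral.

2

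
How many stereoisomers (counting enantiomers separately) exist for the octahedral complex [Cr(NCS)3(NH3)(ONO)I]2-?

There are 4 geometric isomers: NCS mer (3 arrangements); NCS fac (chiral).
One of these lacks any improper symmetry element and so occurs as an enantiomeric pair, giving 4 + 1 = 5 stereoisomers in total.

5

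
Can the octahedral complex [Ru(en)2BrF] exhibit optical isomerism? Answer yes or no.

yes

The six octahedral sites form three mutually perpendicular trans pairs.
Each en is bidentate and must span two cis positions.
The distinct arrangements are (2 in all): Br and F mutually trans; Br and F mutually cis (chiral).
One of these lacks any improper symmetry element and so occurs as an enantiomeric pair, giving 2 + 1 = 3 stereoisomers in total.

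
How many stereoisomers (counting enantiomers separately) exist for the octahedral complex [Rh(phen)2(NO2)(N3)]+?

3

In an octahedral complex each vertex has one trans partner and four cis neighbours.
Each phen is bidentate and must span two cis positions.
Systematic placement gives 2 geometric isomers: NO2 and N3 mutually trans; NO2 and N3 mutually cis (chiral).
One of these lacks any improper symmetry element and so occurs as an enantiomeric pair, giving 2 + 1 = 3 stereoisomers in total.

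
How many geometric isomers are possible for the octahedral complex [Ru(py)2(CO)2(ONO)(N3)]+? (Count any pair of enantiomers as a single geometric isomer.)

6

The six octahedral sites form three mutually perpendicular trans pairs.
The distinct arrangements are (6 in all): py trans, CO trans; py cis, CO trans; py trans, CO cis; py cis, CO cis (3 arrangements, 2 chiral).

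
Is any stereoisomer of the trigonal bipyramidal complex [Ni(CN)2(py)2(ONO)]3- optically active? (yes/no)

Placing the ligands in turn and identifying arrangements related by rotation or reflection leaves 5 distinct geometric isomers.
One of these lacks any improper symmetry element and so occurs as an enantiomeric pair, giving 5 + 1 = 6 stereoisomers in total.

yes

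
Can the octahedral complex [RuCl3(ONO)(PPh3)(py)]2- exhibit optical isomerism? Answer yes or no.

yes

There are 4 geometric isomers: Cl mer (3 arrangements); Cl fac (chiral).
One of these lacks any improper symmetry element and so occurs as an enantiomeric pair, giving 4 + 1 = 5 stereoisomers in total.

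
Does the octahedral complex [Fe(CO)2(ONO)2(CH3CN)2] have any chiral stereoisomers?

yes

An octahedron has six vertices in three trans pairs; every non-trans pair is cis.
Working through the distinct placements yields 5 geometric isomers: CO trans, ONO trans, CH3CN trans; CO cis, ONO cis, CH3CN trans; CO cis, ONO trans, CH3CN cis; CO cis, ONO cis, CH3CN cis (chiral); CO trans, ONO cis, CH3CN cis.
One of these lacks any improper symmetry element and so occurs as an enantiomeric pair, giving 5 + 1 = 6 stereoisomers in total.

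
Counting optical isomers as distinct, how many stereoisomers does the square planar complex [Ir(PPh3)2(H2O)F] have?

2

There are 2 geometric isomers: PPh3 cis; PPh3 trans.
Each arrangement has an internal mirror plane or centre of symmetry, so none is chiral.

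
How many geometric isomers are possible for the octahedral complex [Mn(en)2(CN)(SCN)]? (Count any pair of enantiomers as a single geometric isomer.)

2

In an octahedral complex each vertex has one trans partner and four cis neighbours.
Each en is bidentate and must span two cis positions.
There are 2 geometric isomers: CN and SCN mutually trans; CN and SCN mutually cis (chiral).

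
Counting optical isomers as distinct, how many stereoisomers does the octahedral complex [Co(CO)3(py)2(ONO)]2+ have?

3

The six octahedral sites form three mutually perpendicular trans pairs.
Systematic placement gives 3 geometric isomers: CO mer, py trans; CO mer, py cis; CO fac, py cis.
Each arrangement has an internal mirror plane or centre of symmetry, so none is chiral.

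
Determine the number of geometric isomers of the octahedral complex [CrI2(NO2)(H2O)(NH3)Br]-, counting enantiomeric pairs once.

An octahedron has six vertices in three trans pairs; every non-trans pair is cis.
Placing the ligands in turn and identifying arrangements related by rotation or reflection leaves 9 distinct geometric isomers.

9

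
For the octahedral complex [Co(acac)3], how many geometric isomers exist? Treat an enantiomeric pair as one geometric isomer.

An octahedron has six vertices in three trans pairs; every non-trans pair is cis.
Each acac is bidentate and must span two cis positions.
Only one geometric arrangement is possible; it has no improper symmetry element, so it exists as a pair of enantiomers (2 stereoisomers).

1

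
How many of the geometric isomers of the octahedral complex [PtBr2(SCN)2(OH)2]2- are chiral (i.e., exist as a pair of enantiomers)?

1

The distinct arrangements are (5 in all): Br trans, SCN trans, OH trans; Br trans, SCN cis, OH cis; Br cis, SCN trans, OH cis; Br cis, SCN cis, OH cis (chiral); Br cis, SCN cis, OH trans.
One of these lacks any improper symmetry element and so occurs as an enantiomeric pair, giving 5 + 1 = 6 stereoisomers in total.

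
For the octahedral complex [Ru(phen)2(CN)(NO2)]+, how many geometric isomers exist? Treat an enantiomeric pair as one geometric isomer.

In an octahedral complex each vertex has one trans partner and four cis neighbours.
Each phen is bidentate and must span two cis positions.
There are 2 geometric isomers: CN and NO2 mutually trans; CN and NO2 mutually cis (chiral).

2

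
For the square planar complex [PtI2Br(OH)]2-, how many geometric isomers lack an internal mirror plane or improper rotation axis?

0

A square has two trans pairs of vertices; adjacent vertices are cis.
Working through the distinct placements yields 2 geometric isomers: I cis; I trans.
Each arrangement has an internal mirror plane or centre of symmetry, so none is chiral.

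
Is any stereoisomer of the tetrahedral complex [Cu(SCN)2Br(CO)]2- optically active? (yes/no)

Only one geometric arrangement is possible.

no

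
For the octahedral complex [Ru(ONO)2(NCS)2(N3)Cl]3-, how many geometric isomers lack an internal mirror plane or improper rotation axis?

2

An octahedron has six vertices in three trans pairs; every non-trans pair is cis.
The distinct arrangements are (6 in all): ONO trans, NCS trans; ONO cis, NCS cis (3 arrangements, 2 chiral); ONO trans, NCS cis; ONO cis, NCS trans.
Of these, 2 lack any improper symmetry element and so occur as enantiomeric pairs, giving 6 + 2 = 8 stereoisomers in total.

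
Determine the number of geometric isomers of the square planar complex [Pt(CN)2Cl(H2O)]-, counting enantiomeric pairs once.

In a square planar complex each vertex has one trans partner and two cis neighbours.
Working through the distinct placements yields 2 geometric isomers: CN cis; CN trans.

2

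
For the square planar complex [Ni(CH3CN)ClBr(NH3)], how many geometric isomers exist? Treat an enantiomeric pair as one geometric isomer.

3

A square has two trans pairs of vertices; adjacent vertices are cis.
Working through the distinct placements yields 3 geometric isomers: (Br/Cl trans, CH3CN/NH3 trans); (Br/NH3 trans, CH3CN/Cl trans); (Br/CH3CN trans, Cl/NH3 trans).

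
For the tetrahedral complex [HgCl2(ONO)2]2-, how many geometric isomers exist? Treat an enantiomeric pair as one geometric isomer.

1

Only one geometric arrangement is possible.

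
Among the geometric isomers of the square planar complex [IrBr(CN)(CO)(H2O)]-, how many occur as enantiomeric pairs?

In a square planar complex each vertex has one trans partner and two cis neighbours.
Systematic placement gives 3 geometric isomers: (Br/CO trans, CN/H2O trans); (Br/H2O trans, CN/CO trans); (Br/CN trans, CO/H2O trans).
Each arrangement has an internal mirror plane or centre of symmetry, so none is chiral.

0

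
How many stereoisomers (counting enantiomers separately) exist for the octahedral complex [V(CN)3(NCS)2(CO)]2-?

Systematic placement gives 3 geometric isomers: CN mer, NCS trans; CN mer, NCS cis; CN fac, NCS cis.
Each arrangement has an internal mirror plane or centre of symmetry, so none is chiral.

3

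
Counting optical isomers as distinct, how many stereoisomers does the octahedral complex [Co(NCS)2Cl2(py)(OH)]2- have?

8

In an octahedral complex each vertex has one trans partner and four cis neighbours.
The distinct arrangements are (6 in all): NCS trans, Cl trans; NCS cis, Cl trans; NCS cis, Cl cis (3 arrangements, 2 chiral); NCS trans, Cl cis.
Of these, 2 lack any improper symmetry element and so occur as enantiomeric pairs, giving 6 + 2 = 8 stereoisomers in total.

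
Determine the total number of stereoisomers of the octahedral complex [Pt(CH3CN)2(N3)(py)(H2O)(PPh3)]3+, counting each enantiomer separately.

15

An octahedron has six vertices in three trans pairs; every non-trans pair is cis.
Placing the ligands in turn and identifying arrangements related by rotation or reflection leaves 9 distinct geometric isomers.
Of these, 6 lack any improper symmetry element and so occur as enantiomeric pairs, giving 9 + 6 = 15 stereoisomers in total.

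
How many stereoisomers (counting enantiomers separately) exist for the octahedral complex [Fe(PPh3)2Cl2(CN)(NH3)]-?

The distinct arrangements are (6 in all): PPh3 trans, Cl cis; PPh3 cis, Cl cis (3 arrangements, 2 chiral); PPh3 trans, Cl trans; PPh3 cis, Cl trans.
Of these, 2 lack any improper symmetry element and so occur as enantiomeric pairs, giving 6 + 2 = 8 stereoisomers in total.

8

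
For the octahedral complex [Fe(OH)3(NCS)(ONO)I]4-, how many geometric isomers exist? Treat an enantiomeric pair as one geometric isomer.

4

The six octahedral sites form three mutually perpendicular trans pairs.
Working through the distinct placements yields 4 geometric isomers: OH mer (3 arrangements); OH fac (chiral).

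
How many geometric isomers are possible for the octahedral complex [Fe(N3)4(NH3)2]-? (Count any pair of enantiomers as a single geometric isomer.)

2

The six octahedral sites form three mutually perpendicular trans pairs.
The distinct arrangements are (2 in all): NH3 trans; NH3 cis.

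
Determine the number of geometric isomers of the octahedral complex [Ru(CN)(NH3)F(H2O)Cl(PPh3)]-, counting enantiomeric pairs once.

In an octahedral complex each vertex has one trans partner and four cis neighbours.
Placing the ligands in turn and identifying arrangements related by rotation or reflection leaves 15 distinct geometric isomers.

15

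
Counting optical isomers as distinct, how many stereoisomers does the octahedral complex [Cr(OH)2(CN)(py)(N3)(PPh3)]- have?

The six octahedral sites form three mutually perpendicular trans pairs.
Systematic enumeration (placing each ligand type in turn and discarding arrangements equivalent by rotation or reflection) gives 9 geometric isomers.
Of these, 6 lack any improper symmetry element and so occur as enantiomeric pairs, giving 9 + 6 = 15 stereoisomers in total.

15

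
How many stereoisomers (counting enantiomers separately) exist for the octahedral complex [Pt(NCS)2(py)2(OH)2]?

6

The distinct arrangements are (5 in all): NCS trans, py trans, OH trans; NCS trans, py cis, OH cis; NCS cis, py trans, OH cis; NCS cis, py cis, OH cis (chiral); NCS cis, py cis, OH trans.
One of these lacks any improper symmetry element and so occurs as an enantiomeric pair, giving 5 + 1 = 6 stereoisomers in total.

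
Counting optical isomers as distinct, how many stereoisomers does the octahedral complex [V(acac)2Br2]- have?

In an octahedral complex each vertex has one trans partner and four cis neighbours.
Each acac is bidentate and must span two cis positions.
Systematic placement gives 2 geometric isomers: Br trans; Br cis (chiral).
One of these lacks any improper symmetry element and so occurs as an enantiomeric pair, giving 2 + 1 = 3 stereoisomers in total.

3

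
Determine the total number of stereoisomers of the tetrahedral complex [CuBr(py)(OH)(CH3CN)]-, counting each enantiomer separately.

2

All four vertices of a tetrahedron are equivalent and mutually adjacent, so cis/trans isomerism cannot arise.
Only one geometric arrangement is possible; it has no improper symmetry element, so it exists as a pair of enantiomers (2 stereoisomers).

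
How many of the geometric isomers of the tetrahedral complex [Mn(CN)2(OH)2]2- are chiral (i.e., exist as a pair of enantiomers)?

0

All four vertices of a tetrahedron are equivalent and mutually adjacent, so cis/trans isomerism cannot arise.
Only one geometric arrangement is possible.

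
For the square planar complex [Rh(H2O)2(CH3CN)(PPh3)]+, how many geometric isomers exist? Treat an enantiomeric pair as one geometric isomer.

In a square planar complex each vertex has one trans partner and two cis neighbours.
Systematic placement gives 2 geometric isomers: H2O cis; H2O trans.

2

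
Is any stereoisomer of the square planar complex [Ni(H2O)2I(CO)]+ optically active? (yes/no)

no

There are 2 geometric isomers: H2O cis; H2O trans.
Each arrangement has an internal mirror plane or centre of symmetry, so none is chiral.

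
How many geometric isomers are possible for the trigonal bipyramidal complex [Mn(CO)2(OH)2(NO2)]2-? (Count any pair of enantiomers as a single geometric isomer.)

5

A trigonal bipyramid has two axial and three equatorial sites, which are chemically inequivalent.
Exhaustive case analysis gives 5 geometric isomers.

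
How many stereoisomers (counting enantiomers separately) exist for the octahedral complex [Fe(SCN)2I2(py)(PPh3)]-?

The six octahedral sites form three mutually perpendicular trans pairs.
Systematic placement gives 6 geometric isomers: SCN cis, I trans; SCN trans, I trans; SCN cis, I cis (3 arrangements, 2 chiral); SCN trans, I cis.
Of these, 2 lack any improper symmetry element and so occur as enantiomeric pairs, giving 6 + 2 = 8 stereoisomers in total.

8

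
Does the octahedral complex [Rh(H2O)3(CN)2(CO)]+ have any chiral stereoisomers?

no

Working through the distinct placements yields 3 geometric isomers: H2O mer, CN trans; H2O mer, CN cis; H2O fac, CN cis.
Each arrangement has an internal mirror plane or centre of symmetry, so none is chiral.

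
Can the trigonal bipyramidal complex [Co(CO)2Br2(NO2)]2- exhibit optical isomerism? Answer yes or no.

Placing the ligands in turn and identifying arrangements related by rotation or reflection leaves 5 distinct geometric isomers.
One of these lacks any improper symmetry element and so occurs as an enantiomeric pair, giving 5 + 1 = 6 stereoisomers in total.

yes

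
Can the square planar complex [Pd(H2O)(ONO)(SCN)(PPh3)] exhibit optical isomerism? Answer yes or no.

no

In a square planar complex each vertex has one trans partner and two cis neighbours.
Systematic placement gives 3 geometric isomers: (H2O/PPh3 trans, ONO/SCN trans); (H2O/SCN trans, ONO/PPh3 trans); (H2O/ONO trans, PPh3/SCN trans).
Each arrangement has an internal mirror plane or centre of symmetry, so none is chiral.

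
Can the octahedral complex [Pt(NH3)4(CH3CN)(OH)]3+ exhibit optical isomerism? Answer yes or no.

An octahedron has six vertices in three trans pairs; every non-trans pair is cis.
Systematic placement gives 2 geometric isomers: CH3CN and OH mutually cis; CH3CN and OH mutually trans.
Each arrangement has an internal mirror plane or centre of symmetry, so none is chiral.

no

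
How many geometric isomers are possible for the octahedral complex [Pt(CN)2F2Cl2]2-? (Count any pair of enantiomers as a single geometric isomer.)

Systematic placement gives 5 geometric isomers: CN trans, F trans, Cl trans; CN trans, F cis, Cl cis; CN cis, F trans, Cl cis; CN cis, F cis, Cl cis (chiral); CN cis, F cis, Cl trans.

5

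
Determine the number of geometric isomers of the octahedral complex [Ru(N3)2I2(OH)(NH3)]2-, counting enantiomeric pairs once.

6

Systematic placement gives 6 geometric isomers: N3 trans, I trans; N3 cis, I trans; N3 cis, I cis (3 arrangements, 2 chiral); N3 trans, I cis.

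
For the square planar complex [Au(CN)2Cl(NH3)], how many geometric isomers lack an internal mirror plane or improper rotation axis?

0

A square has two trans pairs of vertices; adjacent vertices are cis.
There are 2 geometric isomers: CN cis; CN trans.
Each arrangement has an internal mirror plane or centre of symmetry, so none is chiral.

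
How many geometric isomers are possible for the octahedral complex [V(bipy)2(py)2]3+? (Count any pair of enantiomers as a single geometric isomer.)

2

The six octahedral sites form three mutually perpendicular trans pairs.
Each bipy is bidentate and must span two cis positions.
There are 2 geometric isomers: py trans; py cis (chiral).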